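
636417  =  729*873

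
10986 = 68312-57326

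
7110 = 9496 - 2386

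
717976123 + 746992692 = 1464968815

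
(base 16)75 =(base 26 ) 4d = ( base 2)1110101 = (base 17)6F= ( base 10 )117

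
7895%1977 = 1964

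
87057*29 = 2524653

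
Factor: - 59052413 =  - 7^1*2731^1 * 3089^1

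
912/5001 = 304/1667 = 0.18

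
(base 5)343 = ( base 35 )2S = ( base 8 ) 142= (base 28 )3E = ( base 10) 98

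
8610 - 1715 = 6895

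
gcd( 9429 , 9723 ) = 21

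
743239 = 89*8351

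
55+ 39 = 94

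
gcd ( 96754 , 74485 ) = 1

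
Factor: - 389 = -389^1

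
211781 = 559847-348066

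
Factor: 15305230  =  2^1*5^1 * 1530523^1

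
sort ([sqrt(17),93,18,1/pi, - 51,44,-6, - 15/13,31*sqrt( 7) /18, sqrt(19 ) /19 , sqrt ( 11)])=[ - 51 ,  -  6,- 15/13,sqrt( 19 )/19,1/pi, sqrt (11) , sqrt(17), 31 * sqrt( 7 )/18,18,44,93]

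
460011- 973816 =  - 513805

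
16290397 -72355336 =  - 56064939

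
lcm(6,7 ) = 42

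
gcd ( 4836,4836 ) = 4836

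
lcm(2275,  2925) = 20475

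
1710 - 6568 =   -  4858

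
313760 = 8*39220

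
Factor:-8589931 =-7^1 *1227133^1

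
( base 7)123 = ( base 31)24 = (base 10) 66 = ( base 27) 2C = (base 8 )102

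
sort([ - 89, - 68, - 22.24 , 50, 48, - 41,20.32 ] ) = [ - 89, - 68, - 41, - 22.24, 20.32,48 , 50 ]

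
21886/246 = 10943/123 =88.97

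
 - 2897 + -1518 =  -  4415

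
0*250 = 0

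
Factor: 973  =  7^1 * 139^1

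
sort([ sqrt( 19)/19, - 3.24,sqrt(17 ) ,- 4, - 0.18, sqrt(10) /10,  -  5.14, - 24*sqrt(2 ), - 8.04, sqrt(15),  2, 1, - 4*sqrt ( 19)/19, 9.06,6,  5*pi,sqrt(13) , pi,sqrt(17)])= [  -  24*sqrt ( 2), - 8.04, - 5.14, - 4, - 3.24 ,- 4*sqrt(19) /19,-0.18,  sqrt(19 ) /19,  sqrt ( 10) /10, 1,  2,  pi, sqrt ( 13),sqrt(15 ),  sqrt (17 ),  sqrt(17 ),  6 , 9.06,  5* pi] 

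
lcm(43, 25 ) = 1075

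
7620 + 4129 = 11749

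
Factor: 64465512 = 2^3 * 3^1 * 2686063^1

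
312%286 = 26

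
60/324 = 5/27 = 0.19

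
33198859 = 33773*983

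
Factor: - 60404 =-2^2*15101^1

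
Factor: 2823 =3^1*941^1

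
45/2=22+1/2 = 22.50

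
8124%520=324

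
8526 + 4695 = 13221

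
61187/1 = 61187 = 61187.00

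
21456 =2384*9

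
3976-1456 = 2520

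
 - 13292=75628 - 88920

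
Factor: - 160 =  - 2^5*5^1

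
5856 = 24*244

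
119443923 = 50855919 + 68588004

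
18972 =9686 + 9286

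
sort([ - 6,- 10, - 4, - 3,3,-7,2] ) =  [-10,  -  7, - 6,  -  4,  -  3, 2, 3 ] 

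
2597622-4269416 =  - 1671794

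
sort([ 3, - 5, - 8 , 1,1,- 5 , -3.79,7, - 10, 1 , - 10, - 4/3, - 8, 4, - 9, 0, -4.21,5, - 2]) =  [-10, - 10,-9, - 8, - 8, - 5,  -  5 , - 4.21 , -3.79, - 2,  -  4/3,  0,1,1, 1, 3, 4,  5, 7] 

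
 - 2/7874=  - 1 + 3936/3937 = - 0.00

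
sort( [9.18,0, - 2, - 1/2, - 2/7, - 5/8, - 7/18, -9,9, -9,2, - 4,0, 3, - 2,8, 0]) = [  -  9, - 9, - 4, - 2, - 2, - 5/8, - 1/2, - 7/18, - 2/7 , 0,  0,0,2 , 3,8,9,9.18]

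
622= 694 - 72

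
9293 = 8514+779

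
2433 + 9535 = 11968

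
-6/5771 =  -6/5771 = - 0.00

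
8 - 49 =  - 41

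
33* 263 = 8679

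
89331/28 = 3190+ 11/28 = 3190.39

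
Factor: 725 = 5^2  *29^1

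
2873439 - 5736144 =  - 2862705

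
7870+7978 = 15848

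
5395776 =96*56206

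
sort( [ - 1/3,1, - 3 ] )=[ - 3, - 1/3, 1 ] 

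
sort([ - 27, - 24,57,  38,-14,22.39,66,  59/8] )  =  [ - 27 , - 24, - 14,59/8,22.39,38, 57,66] 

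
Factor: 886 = 2^1 * 443^1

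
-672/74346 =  - 112/12391 = - 0.01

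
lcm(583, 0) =0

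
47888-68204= - 20316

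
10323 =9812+511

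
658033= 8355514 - 7697481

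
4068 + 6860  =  10928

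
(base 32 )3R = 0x7B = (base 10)123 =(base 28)4b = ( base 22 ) 5D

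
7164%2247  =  423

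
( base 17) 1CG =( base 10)509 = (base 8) 775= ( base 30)GT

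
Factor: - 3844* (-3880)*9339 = 2^5*3^1*5^1*11^1*31^2*97^1*283^1 = 139288570080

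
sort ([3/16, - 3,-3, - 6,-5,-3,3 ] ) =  [-6, - 5,  -  3, - 3, - 3,3/16, 3]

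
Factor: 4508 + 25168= 29676 = 2^2*3^1 *2473^1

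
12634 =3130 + 9504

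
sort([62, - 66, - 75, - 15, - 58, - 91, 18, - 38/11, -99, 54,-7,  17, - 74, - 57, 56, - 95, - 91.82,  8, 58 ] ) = [ - 99, - 95, - 91.82 , - 91, - 75, - 74,- 66,-58,- 57, - 15,-7, - 38/11, 8,17,  18, 54, 56,58, 62 ]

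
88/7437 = 88/7437 = 0.01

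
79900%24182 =7354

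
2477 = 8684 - 6207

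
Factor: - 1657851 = - 3^1 * 13^1* 42509^1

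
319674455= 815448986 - 495774531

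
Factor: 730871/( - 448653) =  - 3^(-1)*23^1*43^1 * 739^1*149551^( - 1) 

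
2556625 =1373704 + 1182921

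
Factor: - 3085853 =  - 101^1*30553^1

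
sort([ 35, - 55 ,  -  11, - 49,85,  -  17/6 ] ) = [ - 55,-49, - 11, - 17/6,  35, 85]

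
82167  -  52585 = 29582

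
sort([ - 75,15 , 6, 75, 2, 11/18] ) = [ - 75,11/18  ,  2, 6,15,  75]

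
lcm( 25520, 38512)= 2118160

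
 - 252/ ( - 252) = 1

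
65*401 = 26065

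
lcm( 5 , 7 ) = 35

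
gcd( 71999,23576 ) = 1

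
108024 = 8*13503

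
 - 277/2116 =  - 277/2116  =  - 0.13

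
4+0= 4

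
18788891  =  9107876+9681015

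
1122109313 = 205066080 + 917043233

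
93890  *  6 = 563340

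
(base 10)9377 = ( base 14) 35BB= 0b10010010100001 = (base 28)BQP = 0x24a1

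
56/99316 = 2/3547 = 0.00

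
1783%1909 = 1783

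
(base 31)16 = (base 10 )37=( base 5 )122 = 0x25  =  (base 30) 17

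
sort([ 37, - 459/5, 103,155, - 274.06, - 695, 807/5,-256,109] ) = [-695, - 274.06 , - 256, - 459/5 , 37,103,  109, 155, 807/5]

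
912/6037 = 912/6037 = 0.15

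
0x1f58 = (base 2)1111101011000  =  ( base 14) 2CD2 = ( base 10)8024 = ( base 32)7QO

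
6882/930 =37/5 = 7.40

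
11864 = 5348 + 6516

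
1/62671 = 1/62671 = 0.00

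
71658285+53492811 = 125151096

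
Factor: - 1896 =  - 2^3*3^1*79^1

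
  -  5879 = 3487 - 9366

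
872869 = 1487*587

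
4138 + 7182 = 11320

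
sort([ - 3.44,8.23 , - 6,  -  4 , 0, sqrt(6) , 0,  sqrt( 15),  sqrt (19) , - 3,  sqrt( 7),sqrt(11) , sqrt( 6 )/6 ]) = [ - 6, - 4 , - 3.44, - 3, 0,0,sqrt( 6 )/6,sqrt( 6) , sqrt(7),sqrt( 11 ), sqrt( 15),sqrt(19),8.23] 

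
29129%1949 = 1843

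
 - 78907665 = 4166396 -83074061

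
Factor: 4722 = 2^1*3^1*787^1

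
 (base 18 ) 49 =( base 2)1010001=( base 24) 39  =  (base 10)81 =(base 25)36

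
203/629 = 203/629 = 0.32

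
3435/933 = 3+212/311= 3.68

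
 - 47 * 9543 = - 448521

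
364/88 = 91/22 = 4.14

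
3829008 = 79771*48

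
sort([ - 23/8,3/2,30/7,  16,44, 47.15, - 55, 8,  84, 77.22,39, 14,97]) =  [ - 55,-23/8, 3/2, 30/7, 8,14,16, 39, 44 , 47.15,  77.22, 84,97 ] 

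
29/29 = 1 = 1.00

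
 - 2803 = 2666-5469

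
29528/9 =29528/9 = 3280.89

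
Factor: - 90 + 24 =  - 66  =  -2^1*3^1*11^1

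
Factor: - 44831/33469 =-127^1*353^1*33469^( - 1 ) 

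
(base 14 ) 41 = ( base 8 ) 71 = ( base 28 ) 21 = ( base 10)57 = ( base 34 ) 1n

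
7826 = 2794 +5032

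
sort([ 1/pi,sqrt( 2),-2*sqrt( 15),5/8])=[-2*sqrt(15), 1/pi, 5/8, sqrt(2)]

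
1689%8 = 1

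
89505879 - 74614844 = 14891035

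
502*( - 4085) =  - 2050670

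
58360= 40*1459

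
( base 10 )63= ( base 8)77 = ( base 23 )2h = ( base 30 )23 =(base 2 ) 111111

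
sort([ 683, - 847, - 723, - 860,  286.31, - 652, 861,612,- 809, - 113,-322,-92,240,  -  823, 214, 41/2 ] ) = [-860, - 847 ,-823, - 809,  -  723,  -  652, - 322, - 113, - 92,41/2, 214, 240, 286.31, 612,683,861 ]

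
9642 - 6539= 3103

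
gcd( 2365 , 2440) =5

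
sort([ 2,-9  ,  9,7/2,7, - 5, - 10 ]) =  [ - 10,-9, - 5,2,7/2,7,  9 ]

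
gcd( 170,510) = 170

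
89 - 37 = 52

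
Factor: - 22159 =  - 22159^1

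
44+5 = 49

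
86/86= 1 = 1.00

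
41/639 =41/639=0.06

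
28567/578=49  +  245/578 = 49.42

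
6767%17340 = 6767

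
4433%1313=494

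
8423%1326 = 467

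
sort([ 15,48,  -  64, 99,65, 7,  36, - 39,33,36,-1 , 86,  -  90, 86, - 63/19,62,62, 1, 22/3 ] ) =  [-90, - 64, - 39,  -  63/19, - 1,1,7, 22/3,15,33, 36, 36,48,62,62, 65,86,86,99]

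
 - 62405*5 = - 312025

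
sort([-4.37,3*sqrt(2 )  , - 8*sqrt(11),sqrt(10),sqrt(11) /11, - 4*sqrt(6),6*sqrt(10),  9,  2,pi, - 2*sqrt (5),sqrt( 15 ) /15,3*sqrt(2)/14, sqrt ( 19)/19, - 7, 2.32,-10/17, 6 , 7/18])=[  -  8*sqrt(11) ,-4*sqrt(6), - 7 , - 2 * sqrt( 5 ),-4.37,  -  10/17,sqrt(19)/19,sqrt ( 15)/15,sqrt(11) /11,3*sqrt( 2 ) /14, 7/18,2, 2.32, pi, sqrt(10), 3*sqrt (2),6,9, 6*sqrt(10)]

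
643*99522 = 63992646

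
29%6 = 5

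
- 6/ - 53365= 6/53365 = 0.00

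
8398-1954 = 6444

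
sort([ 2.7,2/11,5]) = [ 2/11, 2.7, 5 ]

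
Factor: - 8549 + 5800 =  - 2749  =  - 2749^1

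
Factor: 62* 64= 3968 = 2^7* 31^1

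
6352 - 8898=  -  2546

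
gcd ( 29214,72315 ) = 9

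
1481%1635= 1481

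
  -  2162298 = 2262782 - 4425080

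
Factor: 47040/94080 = 2^(-1) = 1/2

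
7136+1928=9064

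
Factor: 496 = 2^4 * 31^1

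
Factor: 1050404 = 2^2*31^1*43^1*197^1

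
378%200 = 178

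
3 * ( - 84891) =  - 254673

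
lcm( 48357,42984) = 386856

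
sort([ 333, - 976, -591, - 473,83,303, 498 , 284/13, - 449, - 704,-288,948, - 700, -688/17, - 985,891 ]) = [ - 985,- 976 , - 704, - 700, - 591, - 473, - 449,-288, - 688/17,284/13,83,303,333,498, 891, 948]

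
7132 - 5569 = 1563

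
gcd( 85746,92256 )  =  186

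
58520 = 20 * 2926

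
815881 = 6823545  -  6007664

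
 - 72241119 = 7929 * ( - 9111 ) 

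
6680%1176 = 800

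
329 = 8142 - 7813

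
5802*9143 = 53047686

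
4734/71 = 66 + 48/71 = 66.68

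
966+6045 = 7011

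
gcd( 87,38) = 1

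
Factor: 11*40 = 2^3 * 5^1*11^1 = 440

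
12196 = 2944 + 9252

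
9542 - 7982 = 1560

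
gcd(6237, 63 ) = 63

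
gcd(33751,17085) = 1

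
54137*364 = 19705868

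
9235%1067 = 699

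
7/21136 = 7/21136 = 0.00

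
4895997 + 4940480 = 9836477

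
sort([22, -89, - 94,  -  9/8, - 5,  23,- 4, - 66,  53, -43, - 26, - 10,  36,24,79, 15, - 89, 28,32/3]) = [- 94, - 89,  -  89, -66 , -43, -26, - 10,  -  5, - 4, - 9/8 , 32/3, 15,22, 23,24, 28, 36 , 53,79]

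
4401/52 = 84+33/52 = 84.63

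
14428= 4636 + 9792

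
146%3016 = 146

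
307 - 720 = -413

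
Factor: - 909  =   - 3^2 * 101^1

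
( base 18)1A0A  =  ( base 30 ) a2m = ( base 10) 9082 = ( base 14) 344A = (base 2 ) 10001101111010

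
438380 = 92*4765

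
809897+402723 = 1212620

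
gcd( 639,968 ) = 1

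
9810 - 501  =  9309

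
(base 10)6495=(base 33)5VR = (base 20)G4F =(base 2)1100101011111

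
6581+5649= 12230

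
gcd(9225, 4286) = 1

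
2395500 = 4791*500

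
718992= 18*39944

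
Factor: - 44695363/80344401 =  -3^( - 1 )*17^1*2629139^1 *26781467^( - 1)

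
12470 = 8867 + 3603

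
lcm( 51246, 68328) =204984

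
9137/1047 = 9137/1047 = 8.73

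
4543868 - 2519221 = 2024647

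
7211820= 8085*892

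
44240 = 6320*7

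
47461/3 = 15820  +  1/3=15820.33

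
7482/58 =129 = 129.00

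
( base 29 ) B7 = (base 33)9t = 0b101000110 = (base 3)110002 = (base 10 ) 326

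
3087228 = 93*33196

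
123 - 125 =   -  2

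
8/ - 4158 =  - 1 + 2075/2079=   - 0.00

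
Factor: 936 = 2^3 * 3^2*13^1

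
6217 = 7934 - 1717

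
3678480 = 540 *6812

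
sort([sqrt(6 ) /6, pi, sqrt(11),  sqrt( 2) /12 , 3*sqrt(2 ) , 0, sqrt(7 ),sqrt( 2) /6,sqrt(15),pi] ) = [ 0,sqrt( 2 ) /12, sqrt(2 ) /6,sqrt ( 6)/6, sqrt( 7),pi, pi,sqrt(11 ),sqrt(15),  3*sqrt ( 2 ) ]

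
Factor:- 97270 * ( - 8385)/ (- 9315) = - 2^1*3^(  -  3) * 5^1*13^1*23^(-1)*43^1*71^1 * 137^1 = - 54373930/621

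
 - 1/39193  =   - 1  +  39192/39193 = - 0.00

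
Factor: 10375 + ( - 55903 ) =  - 45528  =  - 2^3*3^1*7^1*271^1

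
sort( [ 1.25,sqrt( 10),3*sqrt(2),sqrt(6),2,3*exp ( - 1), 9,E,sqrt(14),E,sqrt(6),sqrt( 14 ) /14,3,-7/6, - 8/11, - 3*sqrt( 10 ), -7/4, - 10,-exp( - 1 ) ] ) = [ - 10, - 3*sqrt(10), - 7/4, - 7/6, - 8/11, - exp( - 1 ),sqrt(14)/14,3* exp( - 1),1.25,2, sqrt(6), sqrt(6 ),E, E,  3 , sqrt(10), sqrt (14) , 3*sqrt( 2),9 ]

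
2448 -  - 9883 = 12331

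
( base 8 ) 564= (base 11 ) 309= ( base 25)em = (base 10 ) 372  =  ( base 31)c0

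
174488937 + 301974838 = 476463775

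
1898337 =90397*21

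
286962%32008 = 30898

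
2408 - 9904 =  - 7496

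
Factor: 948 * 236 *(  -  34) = -2^5 *3^1*17^1*59^1 * 79^1 = - 7606752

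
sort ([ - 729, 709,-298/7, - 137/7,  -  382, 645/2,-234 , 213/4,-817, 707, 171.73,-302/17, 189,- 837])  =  [- 837, - 817 ,-729,-382,-234, - 298/7,-137/7, - 302/17, 213/4,171.73, 189,645/2, 707,709]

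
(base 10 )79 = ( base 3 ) 2221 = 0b1001111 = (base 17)4B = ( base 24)37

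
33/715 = 3/65 = 0.05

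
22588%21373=1215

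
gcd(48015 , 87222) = 3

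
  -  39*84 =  - 3276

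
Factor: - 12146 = - 2^1* 6073^1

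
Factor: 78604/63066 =2^1*3^(  -  1 )* 23^( - 1) * 43^1=86/69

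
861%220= 201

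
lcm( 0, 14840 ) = 0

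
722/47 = 722/47 = 15.36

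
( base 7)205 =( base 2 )1100111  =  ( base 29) 3g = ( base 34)31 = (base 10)103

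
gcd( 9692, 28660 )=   4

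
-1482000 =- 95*15600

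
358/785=358/785 = 0.46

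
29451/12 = 2454 + 1/4 = 2454.25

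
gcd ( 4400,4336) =16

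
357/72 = 119/24 =4.96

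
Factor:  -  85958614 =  - 2^1 * 7^1*6139901^1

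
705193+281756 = 986949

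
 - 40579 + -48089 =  - 88668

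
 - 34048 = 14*(-2432)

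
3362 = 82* 41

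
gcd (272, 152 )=8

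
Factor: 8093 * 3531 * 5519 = 3^1 * 11^1*107^1*5519^1*8093^1 = 157713057777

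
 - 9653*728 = -7027384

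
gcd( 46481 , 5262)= 877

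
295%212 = 83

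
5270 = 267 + 5003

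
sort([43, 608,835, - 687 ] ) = [- 687, 43,608, 835]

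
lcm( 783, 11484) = 34452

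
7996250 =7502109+494141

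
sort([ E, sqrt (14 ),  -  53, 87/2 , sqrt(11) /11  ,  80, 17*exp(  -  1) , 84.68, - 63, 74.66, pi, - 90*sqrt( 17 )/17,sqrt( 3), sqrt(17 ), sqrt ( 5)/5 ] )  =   [-63,-53, - 90 * sqrt(17 ) /17,sqrt ( 11 )/11, sqrt( 5)/5 , sqrt (3), E, pi , sqrt(14),sqrt(17 ),17*exp(-1),87/2,74.66, 80, 84.68 ]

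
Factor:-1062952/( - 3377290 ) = 2^2*5^ (-1 ) *7^(  -  1)*11^1*47^1*257^1*48247^ ( - 1) = 531476/1688645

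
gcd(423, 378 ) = 9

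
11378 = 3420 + 7958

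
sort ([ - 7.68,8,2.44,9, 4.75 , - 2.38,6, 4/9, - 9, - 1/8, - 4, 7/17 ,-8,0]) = [ - 9, - 8, - 7.68, - 4,-2.38, - 1/8,  0,7/17,4/9 , 2.44,4.75,  6 , 8,9 ]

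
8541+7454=15995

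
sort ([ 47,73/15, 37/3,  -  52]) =[ - 52,73/15,37/3,47 ] 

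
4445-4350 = 95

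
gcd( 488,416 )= 8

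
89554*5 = 447770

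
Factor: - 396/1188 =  - 3^(-1) = -1/3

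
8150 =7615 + 535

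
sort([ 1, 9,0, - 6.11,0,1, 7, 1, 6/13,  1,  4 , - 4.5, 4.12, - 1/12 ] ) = [ - 6.11, - 4.5,-1/12,0,0, 6/13,1,1,1, 1, 4,4.12,  7, 9]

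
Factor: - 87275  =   - 5^2*3491^1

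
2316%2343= 2316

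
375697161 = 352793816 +22903345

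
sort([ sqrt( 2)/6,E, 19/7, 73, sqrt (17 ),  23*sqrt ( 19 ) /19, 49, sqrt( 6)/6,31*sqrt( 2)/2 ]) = [ sqrt( 2 ) /6, sqrt(6 )/6, 19/7 , E,  sqrt(17), 23*sqrt(19)/19,31* sqrt(2)/2, 49, 73 ]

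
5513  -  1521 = 3992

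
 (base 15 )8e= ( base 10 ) 134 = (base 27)4Q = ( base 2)10000110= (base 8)206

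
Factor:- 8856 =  - 2^3*3^3*41^1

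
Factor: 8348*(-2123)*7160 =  - 126895276640 = - 2^5*5^1*11^1*179^1 * 193^1*2087^1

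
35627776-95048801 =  - 59421025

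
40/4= 10 = 10.00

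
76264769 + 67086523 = 143351292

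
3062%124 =86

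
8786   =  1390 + 7396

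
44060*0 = 0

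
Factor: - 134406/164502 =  - 3^1*13^( - 1 )*37^(-1)*131^1 = -393/481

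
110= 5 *22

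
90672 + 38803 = 129475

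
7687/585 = 7687/585 = 13.14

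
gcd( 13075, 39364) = 1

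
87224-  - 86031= 173255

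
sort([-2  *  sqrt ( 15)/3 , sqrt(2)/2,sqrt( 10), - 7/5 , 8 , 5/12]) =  [ -2*sqrt( 15)/3, - 7/5,5/12, sqrt( 2)/2, sqrt (10 ), 8 ] 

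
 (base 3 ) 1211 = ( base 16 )31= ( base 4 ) 301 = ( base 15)34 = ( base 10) 49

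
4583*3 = 13749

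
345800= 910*380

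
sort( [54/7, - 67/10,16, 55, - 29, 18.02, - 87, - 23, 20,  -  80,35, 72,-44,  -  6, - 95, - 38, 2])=[- 95,  -  87, - 80, - 44, - 38, - 29 ,-23, - 67/10,-6 , 2,54/7, 16,  18.02,20, 35 , 55,72]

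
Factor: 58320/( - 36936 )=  - 30/19= - 2^1*3^1*5^1*19^( - 1 )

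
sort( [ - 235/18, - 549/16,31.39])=[ - 549/16,-235/18,31.39 ]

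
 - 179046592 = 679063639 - 858110231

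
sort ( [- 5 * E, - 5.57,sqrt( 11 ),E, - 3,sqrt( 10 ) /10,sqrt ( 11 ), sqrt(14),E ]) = [  -  5*E, - 5.57 , - 3,sqrt( 10 )/10,E , E,sqrt( 11),sqrt( 11), sqrt (14)]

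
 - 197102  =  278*(-709) 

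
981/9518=981/9518 = 0.10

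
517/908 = 517/908 = 0.57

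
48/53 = 48/53= 0.91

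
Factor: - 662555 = -5^1*132511^1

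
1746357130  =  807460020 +938897110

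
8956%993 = 19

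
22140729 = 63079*351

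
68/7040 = 17/1760= 0.01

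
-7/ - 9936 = 7/9936 = 0.00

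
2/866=1/433 = 0.00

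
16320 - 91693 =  -75373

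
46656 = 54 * 864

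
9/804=3/268 = 0.01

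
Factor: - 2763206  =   - 2^1*59^1*23417^1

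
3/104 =3/104 = 0.03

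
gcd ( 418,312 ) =2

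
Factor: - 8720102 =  - 2^1 * 4360051^1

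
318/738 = 53/123 = 0.43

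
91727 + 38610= 130337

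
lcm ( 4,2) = 4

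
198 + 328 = 526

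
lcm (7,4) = 28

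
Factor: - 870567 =- 3^1 * 290189^1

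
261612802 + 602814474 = 864427276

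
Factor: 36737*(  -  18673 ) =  - 685990001 = - 17^1*71^1*263^1*2161^1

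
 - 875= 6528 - 7403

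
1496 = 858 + 638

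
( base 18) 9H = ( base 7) 344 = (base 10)179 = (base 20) 8J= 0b10110011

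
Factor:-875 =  - 5^3*7^1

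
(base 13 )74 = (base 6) 235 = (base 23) 43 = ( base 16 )5f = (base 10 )95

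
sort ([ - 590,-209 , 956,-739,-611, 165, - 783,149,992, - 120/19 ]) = [  -  783,-739,  -  611, - 590, - 209, - 120/19, 149,165,956, 992]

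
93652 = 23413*4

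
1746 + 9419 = 11165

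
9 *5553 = 49977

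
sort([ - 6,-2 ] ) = [ -6, - 2]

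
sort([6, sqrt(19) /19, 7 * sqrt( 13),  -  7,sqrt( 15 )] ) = [ - 7, sqrt( 19) /19,  sqrt( 15 ), 6, 7 * sqrt( 13)]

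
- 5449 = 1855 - 7304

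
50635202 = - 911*(  -  55582 )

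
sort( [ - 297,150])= [ - 297 , 150]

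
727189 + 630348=1357537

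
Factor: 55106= 2^1*59^1*467^1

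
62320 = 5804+56516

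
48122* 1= 48122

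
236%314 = 236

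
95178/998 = 47589/499 = 95.37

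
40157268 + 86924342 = 127081610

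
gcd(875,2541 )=7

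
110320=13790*8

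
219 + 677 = 896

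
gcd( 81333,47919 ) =3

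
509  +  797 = 1306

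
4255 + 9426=13681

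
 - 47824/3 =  - 15942 + 2/3 = - 15941.33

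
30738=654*47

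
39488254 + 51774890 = 91263144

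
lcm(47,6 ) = 282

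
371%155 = 61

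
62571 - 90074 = -27503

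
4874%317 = 119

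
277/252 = 1 + 25/252 = 1.10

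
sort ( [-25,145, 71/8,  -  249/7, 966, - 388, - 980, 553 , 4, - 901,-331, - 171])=[ - 980, - 901, -388, - 331, -171, - 249/7, - 25, 4, 71/8, 145, 553, 966 ]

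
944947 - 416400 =528547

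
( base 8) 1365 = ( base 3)1001001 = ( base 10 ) 757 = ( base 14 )3c1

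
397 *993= 394221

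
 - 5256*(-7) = 36792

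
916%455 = 6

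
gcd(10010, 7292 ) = 2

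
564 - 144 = 420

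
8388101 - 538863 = 7849238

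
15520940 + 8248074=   23769014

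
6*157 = 942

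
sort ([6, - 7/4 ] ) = [-7/4,6 ] 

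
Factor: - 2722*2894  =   - 7877468 = - 2^2*1361^1*1447^1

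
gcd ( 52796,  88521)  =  1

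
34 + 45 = 79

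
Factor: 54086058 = 2^1*3^2*13^1*181^1*1277^1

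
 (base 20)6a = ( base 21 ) 64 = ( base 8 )202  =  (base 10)130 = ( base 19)6G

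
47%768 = 47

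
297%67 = 29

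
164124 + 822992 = 987116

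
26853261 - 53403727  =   - 26550466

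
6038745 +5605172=11643917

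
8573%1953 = 761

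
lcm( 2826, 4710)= 14130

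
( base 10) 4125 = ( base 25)6F0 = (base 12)2479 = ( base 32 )40t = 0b1000000011101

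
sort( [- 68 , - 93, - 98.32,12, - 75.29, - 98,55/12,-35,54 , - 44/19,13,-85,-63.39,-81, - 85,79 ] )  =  [-98.32 , - 98, - 93, - 85,  -  85, - 81, - 75.29,-68, - 63.39, - 35, - 44/19, 55/12,12,13, 54,79] 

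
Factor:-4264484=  -2^2*7^1*17^3*31^1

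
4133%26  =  25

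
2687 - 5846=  - 3159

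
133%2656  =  133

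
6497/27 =240 + 17/27  =  240.63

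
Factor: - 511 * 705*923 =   -  3^1*5^1*7^1*13^1*47^1*71^1 * 73^1 = - 332515365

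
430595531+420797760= 851393291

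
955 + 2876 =3831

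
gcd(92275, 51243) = 1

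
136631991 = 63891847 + 72740144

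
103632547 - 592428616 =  -488796069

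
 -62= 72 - 134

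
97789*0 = 0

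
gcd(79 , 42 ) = 1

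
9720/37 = 262 + 26/37  =  262.70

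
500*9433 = 4716500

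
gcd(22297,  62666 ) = 1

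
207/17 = 12 + 3/17=12.18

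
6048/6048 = 1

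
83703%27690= 633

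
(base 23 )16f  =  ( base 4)22222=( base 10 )682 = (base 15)307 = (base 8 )1252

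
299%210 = 89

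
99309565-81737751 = 17571814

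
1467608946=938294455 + 529314491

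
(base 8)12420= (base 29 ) 6BR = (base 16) 1510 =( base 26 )7PA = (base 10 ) 5392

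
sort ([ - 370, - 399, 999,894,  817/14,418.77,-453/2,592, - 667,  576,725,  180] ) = [ - 667, -399 , - 370,-453/2,817/14, 180 , 418.77,576, 592,725, 894, 999 ] 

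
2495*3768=9401160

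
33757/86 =392+ 45/86 = 392.52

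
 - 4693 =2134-6827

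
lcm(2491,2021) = 107113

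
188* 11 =2068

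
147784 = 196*754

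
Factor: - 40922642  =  -2^1*20461321^1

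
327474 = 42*7797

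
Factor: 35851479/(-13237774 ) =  - 2^( - 1)*3^1*11^(-1 )*53^1*463^1* 487^1*601717^( - 1)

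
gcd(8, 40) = 8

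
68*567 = 38556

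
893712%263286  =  103854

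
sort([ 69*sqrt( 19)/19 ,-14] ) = [ - 14, 69*sqrt( 19 )/19 ] 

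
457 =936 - 479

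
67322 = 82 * 821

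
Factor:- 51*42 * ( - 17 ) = 36414 = 2^1* 3^2*7^1*17^2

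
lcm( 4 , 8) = 8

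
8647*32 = 276704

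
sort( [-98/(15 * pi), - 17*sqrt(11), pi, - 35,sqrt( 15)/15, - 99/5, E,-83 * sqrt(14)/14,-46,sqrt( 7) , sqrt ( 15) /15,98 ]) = [ -17*sqrt(11), - 46,  -  35,-83*sqrt(14)/14, - 99/5, - 98/(15*pi), sqrt( 15 ) /15,sqrt(15 )/15,  sqrt( 7), E, pi,98] 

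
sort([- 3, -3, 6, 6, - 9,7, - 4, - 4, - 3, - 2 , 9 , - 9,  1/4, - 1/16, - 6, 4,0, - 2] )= [ - 9, - 9,-6 , - 4, - 4, - 3, - 3, - 3 , - 2 , - 2, - 1/16,0,1/4,4, 6,6, 7, 9]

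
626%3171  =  626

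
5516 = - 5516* ( - 1)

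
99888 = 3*33296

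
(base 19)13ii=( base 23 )FFM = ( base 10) 8302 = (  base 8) 20156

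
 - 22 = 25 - 47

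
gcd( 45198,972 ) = 486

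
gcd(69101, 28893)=1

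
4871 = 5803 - 932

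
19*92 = 1748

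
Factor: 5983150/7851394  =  2991575/3925697 =5^2 * 17^1 * 127^(-1 ) * 7039^1*30911^( - 1 )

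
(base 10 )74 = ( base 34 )26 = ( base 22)38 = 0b1001010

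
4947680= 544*9095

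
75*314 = 23550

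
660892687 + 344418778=1005311465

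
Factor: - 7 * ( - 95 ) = 5^1*7^1* 19^1=665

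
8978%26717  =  8978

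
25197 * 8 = 201576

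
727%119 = 13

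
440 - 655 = -215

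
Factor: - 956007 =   -  3^2*13^1*8171^1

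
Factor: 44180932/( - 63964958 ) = - 22090466/31982479 = - 2^1 * 53^( - 1)*457^1 * 24169^1*603443^( - 1 ) 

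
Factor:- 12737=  - 47^1*271^1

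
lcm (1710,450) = 8550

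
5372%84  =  80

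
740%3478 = 740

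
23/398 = 23/398=0.06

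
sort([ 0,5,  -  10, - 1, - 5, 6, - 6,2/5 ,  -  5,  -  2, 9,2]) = [ - 10, - 6,-5,-5, - 2, - 1, 0,2/5,  2,5, 6,9]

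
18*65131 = 1172358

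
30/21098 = 15/10549 = 0.00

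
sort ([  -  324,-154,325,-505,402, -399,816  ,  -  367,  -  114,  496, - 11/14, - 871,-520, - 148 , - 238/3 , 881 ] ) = [- 871, - 520, -505, - 399,-367, - 324, - 154,  -  148, - 114, - 238/3,  -  11/14,  325,402, 496 , 816,881]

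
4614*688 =3174432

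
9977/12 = 9977/12 = 831.42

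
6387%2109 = 60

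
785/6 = 130+5/6=130.83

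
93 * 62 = 5766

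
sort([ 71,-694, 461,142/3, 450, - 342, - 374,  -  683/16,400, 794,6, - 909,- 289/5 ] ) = [- 909, - 694,-374, - 342, - 289/5, - 683/16 , 6,142/3,71, 400,450,461,794]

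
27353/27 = 1013+2/27 = 1013.07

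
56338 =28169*2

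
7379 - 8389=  - 1010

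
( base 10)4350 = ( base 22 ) 8LG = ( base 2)1000011111110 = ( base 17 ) f0f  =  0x10FE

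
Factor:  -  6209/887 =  - 7 = - 7^1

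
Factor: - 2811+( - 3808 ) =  - 6619^1 = - 6619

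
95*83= 7885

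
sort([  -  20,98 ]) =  [ - 20,98]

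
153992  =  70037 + 83955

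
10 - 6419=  - 6409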